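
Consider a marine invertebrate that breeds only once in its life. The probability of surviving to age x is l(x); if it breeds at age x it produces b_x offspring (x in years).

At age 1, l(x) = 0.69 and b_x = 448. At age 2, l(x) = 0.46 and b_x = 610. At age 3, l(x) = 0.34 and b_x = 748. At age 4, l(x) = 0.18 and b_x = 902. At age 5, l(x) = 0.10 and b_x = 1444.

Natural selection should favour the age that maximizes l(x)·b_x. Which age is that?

1

Expected offspring if breeding at age x = l(x) × b_x:
  age 1: 0.69 × 448 = 309.120
  age 2: 0.46 × 610 = 280.600
  age 3: 0.34 × 748 = 254.320
  age 4: 0.18 × 902 = 162.360
  age 5: 0.10 × 1444 = 144.400
Maximum at age 1 (309.120).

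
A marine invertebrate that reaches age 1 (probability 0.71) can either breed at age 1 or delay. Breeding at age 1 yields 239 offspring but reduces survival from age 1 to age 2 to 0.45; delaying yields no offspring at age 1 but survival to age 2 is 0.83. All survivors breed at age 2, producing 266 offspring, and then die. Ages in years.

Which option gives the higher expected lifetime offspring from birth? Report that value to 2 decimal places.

breed at age 1: R₀ = 0.71 × (239 + 0.45 × 266) = 0.71 × 358.7000 = 254.6770
delay to age 2: R₀ = 0.71 × (0.83 × 266) = 0.71 × 220.7800 = 156.7538
Higher: breed at age 1 (254.6770).

254.68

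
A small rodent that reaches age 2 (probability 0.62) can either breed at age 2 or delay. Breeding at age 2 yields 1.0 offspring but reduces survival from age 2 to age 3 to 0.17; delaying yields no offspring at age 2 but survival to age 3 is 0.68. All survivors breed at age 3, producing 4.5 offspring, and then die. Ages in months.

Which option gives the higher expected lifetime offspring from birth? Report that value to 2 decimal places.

breed at age 2: R₀ = 0.62 × (1.0 + 0.17 × 4.5) = 0.62 × 1.7650 = 1.0943
delay to age 3: R₀ = 0.62 × (0.68 × 4.5) = 0.62 × 3.0600 = 1.8972
Higher: delay to age 3 (1.8972).

1.90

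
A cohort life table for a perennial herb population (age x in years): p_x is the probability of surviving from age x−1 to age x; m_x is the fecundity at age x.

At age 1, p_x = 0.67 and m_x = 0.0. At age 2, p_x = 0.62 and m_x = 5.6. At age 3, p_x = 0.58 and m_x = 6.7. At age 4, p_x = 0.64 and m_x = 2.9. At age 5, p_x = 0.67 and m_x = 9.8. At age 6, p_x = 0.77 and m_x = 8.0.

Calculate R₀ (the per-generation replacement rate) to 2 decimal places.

Survivorship from birth: l_x = p_1·p_2·…·p_x.
  l_1 = 0.67000
  l_2 = 0.41540
  l_3 = 0.24093
  l_4 = 0.15420
  l_5 = 0.10331
  l_6 = 0.07955
R₀ = Σ l_x m_x:
  age 1: 0.67000 × 0.0 = 0.0000
  age 2: 0.41540 × 5.6 = 2.3262
  age 3: 0.24093 × 6.7 = 1.6142
  age 4: 0.15420 × 2.9 = 0.4472
  age 5: 0.10331 × 9.8 = 1.0124
  age 6: 0.07955 × 8.0 = 0.6364
R₀ = 0.0000 + 2.3262 + 1.6142 + 0.4472 + 1.0124 + 0.6364 = 6.0365

6.04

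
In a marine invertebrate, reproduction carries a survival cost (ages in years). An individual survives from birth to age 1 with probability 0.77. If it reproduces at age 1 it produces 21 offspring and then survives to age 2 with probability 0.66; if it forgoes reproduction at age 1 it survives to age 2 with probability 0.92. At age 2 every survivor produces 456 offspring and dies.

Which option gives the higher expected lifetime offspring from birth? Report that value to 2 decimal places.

323.03

breed at age 1: R₀ = 0.77 × (21 + 0.66 × 456) = 0.77 × 321.9600 = 247.9092
delay to age 2: R₀ = 0.77 × (0.92 × 456) = 0.77 × 419.5200 = 323.0304
Higher: delay to age 2 (323.0304).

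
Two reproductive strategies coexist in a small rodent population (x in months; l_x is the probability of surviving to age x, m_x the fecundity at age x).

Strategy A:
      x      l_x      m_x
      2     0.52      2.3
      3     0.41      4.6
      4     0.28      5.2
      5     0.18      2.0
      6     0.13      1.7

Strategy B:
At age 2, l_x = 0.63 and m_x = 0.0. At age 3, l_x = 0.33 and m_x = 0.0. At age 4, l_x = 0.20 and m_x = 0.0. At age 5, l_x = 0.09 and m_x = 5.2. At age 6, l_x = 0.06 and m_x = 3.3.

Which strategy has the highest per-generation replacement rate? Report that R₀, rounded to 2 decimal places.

Strategy A: R₀ = 0.52×2.3 + 0.41×4.6 + 0.28×5.2 + 0.18×2.0 + 0.13×1.7 = 5.1190
Strategy B: R₀ = 0.63×0.0 + 0.33×0.0 + 0.20×0.0 + 0.09×5.2 + 0.06×3.3 = 0.6660
Highest R₀: strategy A with 5.1190.

5.12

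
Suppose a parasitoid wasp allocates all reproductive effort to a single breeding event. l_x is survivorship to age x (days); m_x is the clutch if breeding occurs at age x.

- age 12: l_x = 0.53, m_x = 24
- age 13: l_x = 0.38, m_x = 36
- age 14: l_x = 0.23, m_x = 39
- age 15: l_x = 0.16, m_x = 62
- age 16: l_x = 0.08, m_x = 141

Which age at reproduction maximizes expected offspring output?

Expected offspring if breeding at age x = l_x × m_x:
  age 12: 0.53 × 24 = 12.720
  age 13: 0.38 × 36 = 13.680
  age 14: 0.23 × 39 = 8.970
  age 15: 0.16 × 62 = 9.920
  age 16: 0.08 × 141 = 11.280
Maximum at age 13 (13.680).

13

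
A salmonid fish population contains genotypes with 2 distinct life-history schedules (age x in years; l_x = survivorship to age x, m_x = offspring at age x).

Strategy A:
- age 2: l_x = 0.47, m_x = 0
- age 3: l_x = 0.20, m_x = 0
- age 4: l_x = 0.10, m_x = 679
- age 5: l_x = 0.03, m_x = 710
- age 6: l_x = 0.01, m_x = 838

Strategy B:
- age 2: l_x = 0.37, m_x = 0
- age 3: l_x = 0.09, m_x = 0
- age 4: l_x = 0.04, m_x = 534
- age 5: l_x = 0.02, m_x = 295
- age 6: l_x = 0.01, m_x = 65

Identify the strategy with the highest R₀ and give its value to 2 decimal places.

Strategy A: R₀ = 0.47×0 + 0.20×0 + 0.10×679 + 0.03×710 + 0.01×838 = 97.5800
Strategy B: R₀ = 0.37×0 + 0.09×0 + 0.04×534 + 0.02×295 + 0.01×65 = 27.9100
Highest R₀: strategy A with 97.5800.

97.58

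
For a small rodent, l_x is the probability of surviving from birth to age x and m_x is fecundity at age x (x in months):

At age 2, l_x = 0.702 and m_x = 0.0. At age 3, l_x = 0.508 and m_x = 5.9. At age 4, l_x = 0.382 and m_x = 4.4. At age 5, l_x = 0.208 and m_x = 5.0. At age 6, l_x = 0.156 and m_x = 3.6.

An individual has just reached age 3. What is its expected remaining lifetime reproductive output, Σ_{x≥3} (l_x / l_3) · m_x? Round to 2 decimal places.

12.36

l_3 = 0.508. Conditional survival from age 3 to x is l_x / l_3.
  x=3: (0.508/0.508) × 5.9 = 5.9000
  x=4: (0.382/0.508) × 4.4 = 3.3087
  x=5: (0.208/0.508) × 5.0 = 2.0472
  x=6: (0.156/0.508) × 3.6 = 1.1055
Sum = 5.9000 + 3.3087 + 2.0472 + 1.1055 = 12.3614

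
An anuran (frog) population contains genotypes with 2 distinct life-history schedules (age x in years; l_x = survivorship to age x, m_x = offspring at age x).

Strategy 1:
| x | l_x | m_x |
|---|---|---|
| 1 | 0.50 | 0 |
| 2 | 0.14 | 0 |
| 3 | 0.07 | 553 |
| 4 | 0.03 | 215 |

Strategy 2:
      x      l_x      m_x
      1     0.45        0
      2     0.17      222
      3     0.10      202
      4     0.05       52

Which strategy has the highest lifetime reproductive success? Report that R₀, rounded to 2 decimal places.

60.54

Strategy 1: R₀ = 0.50×0 + 0.14×0 + 0.07×553 + 0.03×215 = 45.1600
Strategy 2: R₀ = 0.45×0 + 0.17×222 + 0.10×202 + 0.05×52 = 60.5400
Highest R₀: strategy 2 with 60.5400.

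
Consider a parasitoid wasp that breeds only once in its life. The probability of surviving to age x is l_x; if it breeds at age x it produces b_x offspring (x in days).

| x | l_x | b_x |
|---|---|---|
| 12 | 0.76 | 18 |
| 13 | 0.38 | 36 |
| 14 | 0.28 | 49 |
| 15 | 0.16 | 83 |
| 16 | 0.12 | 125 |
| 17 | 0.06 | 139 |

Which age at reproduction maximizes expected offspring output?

16

Expected offspring if breeding at age x = l_x × b_x:
  age 12: 0.76 × 18 = 13.680
  age 13: 0.38 × 36 = 13.680
  age 14: 0.28 × 49 = 13.720
  age 15: 0.16 × 83 = 13.280
  age 16: 0.12 × 125 = 15.000
  age 17: 0.06 × 139 = 8.340
Maximum at age 16 (15.000).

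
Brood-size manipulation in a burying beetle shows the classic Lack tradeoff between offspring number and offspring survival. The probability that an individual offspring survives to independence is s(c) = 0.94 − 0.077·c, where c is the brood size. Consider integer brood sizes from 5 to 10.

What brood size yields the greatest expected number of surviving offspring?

Expected surviving offspring = c × s(c):
  c=5: 5 × 0.555 = 2.775
  c=6: 6 × 0.478 = 2.868
  c=7: 7 × 0.401 = 2.807
  c=8: 8 × 0.324 = 2.592
  c=9: 9 × 0.247 = 2.223
  c=10: 10 × 0.170 = 1.700
Maximum at c = 6 (2.868 surviving offspring).

6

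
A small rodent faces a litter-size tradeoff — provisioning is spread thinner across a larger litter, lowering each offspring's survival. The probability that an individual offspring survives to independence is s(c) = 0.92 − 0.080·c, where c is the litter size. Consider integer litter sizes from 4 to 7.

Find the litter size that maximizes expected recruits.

Expected recruits = c × s(c):
  c=4: 4 × 0.600 = 2.400
  c=5: 5 × 0.520 = 2.600
  c=6: 6 × 0.440 = 2.640
  c=7: 7 × 0.360 = 2.520
Maximum at c = 6 (2.640 recruits).

6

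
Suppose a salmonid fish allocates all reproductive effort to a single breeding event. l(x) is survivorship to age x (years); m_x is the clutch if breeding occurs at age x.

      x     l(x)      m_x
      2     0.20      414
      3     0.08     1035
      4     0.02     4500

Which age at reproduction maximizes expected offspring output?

Expected offspring if breeding at age x = l(x) × m_x:
  age 2: 0.20 × 414 = 82.800
  age 3: 0.08 × 1035 = 82.800
  age 4: 0.02 × 4500 = 90.000
Maximum at age 4 (90.000).

4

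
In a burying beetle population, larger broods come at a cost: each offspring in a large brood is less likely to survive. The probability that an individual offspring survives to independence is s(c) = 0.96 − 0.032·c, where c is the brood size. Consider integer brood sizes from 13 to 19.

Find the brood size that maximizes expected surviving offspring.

Expected surviving offspring = c × s(c):
  c=13: 13 × 0.544 = 7.072
  c=14: 14 × 0.512 = 7.168
  c=15: 15 × 0.480 = 7.200
  c=16: 16 × 0.448 = 7.168
  c=17: 17 × 0.416 = 7.072
  c=18: 18 × 0.384 = 6.912
  c=19: 19 × 0.352 = 6.688
Maximum at c = 15 (7.200 surviving offspring).

15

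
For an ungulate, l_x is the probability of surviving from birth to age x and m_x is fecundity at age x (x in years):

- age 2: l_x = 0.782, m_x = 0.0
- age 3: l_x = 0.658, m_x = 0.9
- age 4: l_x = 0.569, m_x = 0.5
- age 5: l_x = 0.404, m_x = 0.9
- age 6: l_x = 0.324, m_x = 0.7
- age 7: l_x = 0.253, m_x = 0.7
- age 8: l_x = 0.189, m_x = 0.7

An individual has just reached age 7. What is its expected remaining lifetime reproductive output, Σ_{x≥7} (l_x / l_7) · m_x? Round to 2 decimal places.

1.22

l_7 = 0.253. Conditional survival from age 7 to x is l_x / l_7.
  x=7: (0.253/0.253) × 0.7 = 0.7000
  x=8: (0.189/0.253) × 0.7 = 0.5229
Sum = 0.7000 + 0.5229 = 1.2229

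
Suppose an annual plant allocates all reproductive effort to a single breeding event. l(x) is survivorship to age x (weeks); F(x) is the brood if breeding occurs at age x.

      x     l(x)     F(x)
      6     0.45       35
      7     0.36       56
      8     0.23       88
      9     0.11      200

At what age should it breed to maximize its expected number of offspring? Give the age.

9

Expected offspring if breeding at age x = l(x) × F(x):
  age 6: 0.45 × 35 = 15.750
  age 7: 0.36 × 56 = 20.160
  age 8: 0.23 × 88 = 20.240
  age 9: 0.11 × 200 = 22.000
Maximum at age 9 (22.000).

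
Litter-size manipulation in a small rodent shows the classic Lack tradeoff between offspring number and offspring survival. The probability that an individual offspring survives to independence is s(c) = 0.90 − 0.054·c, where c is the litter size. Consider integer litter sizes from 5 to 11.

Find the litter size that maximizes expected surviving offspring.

8

Expected surviving offspring = c × s(c):
  c=5: 5 × 0.630 = 3.150
  c=6: 6 × 0.576 = 3.456
  c=7: 7 × 0.522 = 3.654
  c=8: 8 × 0.468 = 3.744
  c=9: 9 × 0.414 = 3.726
  c=10: 10 × 0.360 = 3.600
  c=11: 11 × 0.306 = 3.366
Maximum at c = 8 (3.744 surviving offspring).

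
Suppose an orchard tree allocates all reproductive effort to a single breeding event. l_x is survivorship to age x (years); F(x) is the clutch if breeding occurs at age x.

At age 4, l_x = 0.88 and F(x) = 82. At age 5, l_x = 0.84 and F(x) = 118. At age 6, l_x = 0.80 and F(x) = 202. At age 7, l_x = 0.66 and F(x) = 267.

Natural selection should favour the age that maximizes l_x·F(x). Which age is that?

7

Expected offspring if breeding at age x = l_x × F(x):
  age 4: 0.88 × 82 = 72.160
  age 5: 0.84 × 118 = 99.120
  age 6: 0.80 × 202 = 161.600
  age 7: 0.66 × 267 = 176.220
Maximum at age 7 (176.220).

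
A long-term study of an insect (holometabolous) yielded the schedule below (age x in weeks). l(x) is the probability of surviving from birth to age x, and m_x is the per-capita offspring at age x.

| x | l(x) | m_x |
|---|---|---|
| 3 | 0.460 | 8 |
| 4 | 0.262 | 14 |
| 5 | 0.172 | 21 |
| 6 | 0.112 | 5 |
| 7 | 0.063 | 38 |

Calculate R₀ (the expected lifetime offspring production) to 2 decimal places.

R₀ = Σ l(x) m_x:
  age 3: 0.460 × 8 = 3.6800
  age 4: 0.262 × 14 = 3.6680
  age 5: 0.172 × 21 = 3.6120
  age 6: 0.112 × 5 = 0.5600
  age 7: 0.063 × 38 = 2.3940
R₀ = 3.6800 + 3.6680 + 3.6120 + 0.5600 + 2.3940 = 13.9140

13.91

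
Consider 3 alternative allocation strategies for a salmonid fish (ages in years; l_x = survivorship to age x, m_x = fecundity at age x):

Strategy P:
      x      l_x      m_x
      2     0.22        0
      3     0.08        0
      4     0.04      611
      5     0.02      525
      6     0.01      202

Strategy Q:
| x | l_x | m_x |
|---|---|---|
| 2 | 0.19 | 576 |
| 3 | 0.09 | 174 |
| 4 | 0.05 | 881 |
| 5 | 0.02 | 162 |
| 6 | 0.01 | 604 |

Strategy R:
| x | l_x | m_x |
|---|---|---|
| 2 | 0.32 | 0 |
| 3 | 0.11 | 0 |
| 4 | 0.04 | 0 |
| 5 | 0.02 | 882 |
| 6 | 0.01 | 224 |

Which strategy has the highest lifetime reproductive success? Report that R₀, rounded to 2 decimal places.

Strategy P: R₀ = 0.22×0 + 0.08×0 + 0.04×611 + 0.02×525 + 0.01×202 = 36.9600
Strategy Q: R₀ = 0.19×576 + 0.09×174 + 0.05×881 + 0.02×162 + 0.01×604 = 178.4300
Strategy R: R₀ = 0.32×0 + 0.11×0 + 0.04×0 + 0.02×882 + 0.01×224 = 19.8800
Highest R₀: strategy Q with 178.4300.

178.43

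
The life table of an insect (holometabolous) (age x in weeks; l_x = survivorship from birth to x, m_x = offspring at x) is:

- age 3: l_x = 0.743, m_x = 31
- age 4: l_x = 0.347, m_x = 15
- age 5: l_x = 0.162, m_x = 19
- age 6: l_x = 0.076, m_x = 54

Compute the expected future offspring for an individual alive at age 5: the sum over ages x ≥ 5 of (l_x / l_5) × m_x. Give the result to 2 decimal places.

44.33

l_5 = 0.162. Conditional survival from age 5 to x is l_x / l_5.
  x=5: (0.162/0.162) × 19 = 19.0000
  x=6: (0.076/0.162) × 54 = 25.3333
Sum = 19.0000 + 25.3333 = 44.3333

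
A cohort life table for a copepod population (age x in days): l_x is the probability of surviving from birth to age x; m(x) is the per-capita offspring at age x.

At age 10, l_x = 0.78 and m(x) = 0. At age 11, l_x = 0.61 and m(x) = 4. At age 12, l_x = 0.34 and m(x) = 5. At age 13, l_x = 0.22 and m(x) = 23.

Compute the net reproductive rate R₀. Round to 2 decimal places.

R₀ = Σ l_x m(x):
  age 10: 0.78 × 0 = 0.0000
  age 11: 0.61 × 4 = 2.4400
  age 12: 0.34 × 5 = 1.7000
  age 13: 0.22 × 23 = 5.0600
R₀ = 0.0000 + 2.4400 + 1.7000 + 5.0600 = 9.2000

9.20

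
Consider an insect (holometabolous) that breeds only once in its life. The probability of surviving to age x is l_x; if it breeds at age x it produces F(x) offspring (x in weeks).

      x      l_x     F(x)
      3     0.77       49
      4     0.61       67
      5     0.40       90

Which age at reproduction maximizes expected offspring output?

Expected offspring if breeding at age x = l_x × F(x):
  age 3: 0.77 × 49 = 37.730
  age 4: 0.61 × 67 = 40.870
  age 5: 0.40 × 90 = 36.000
Maximum at age 4 (40.870).

4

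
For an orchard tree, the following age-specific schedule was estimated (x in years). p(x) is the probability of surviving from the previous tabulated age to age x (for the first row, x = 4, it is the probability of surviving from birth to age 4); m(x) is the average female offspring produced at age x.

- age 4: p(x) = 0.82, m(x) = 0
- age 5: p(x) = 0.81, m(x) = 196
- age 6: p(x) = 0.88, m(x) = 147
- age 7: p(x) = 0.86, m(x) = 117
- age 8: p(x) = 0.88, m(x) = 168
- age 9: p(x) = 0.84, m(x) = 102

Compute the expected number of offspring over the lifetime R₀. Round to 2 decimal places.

387.13

Survivorship from birth: l_x = p_4·p_5·…·p_x.
  l_4 = 0.82000
  l_5 = 0.66420
  l_6 = 0.58450
  l_7 = 0.50267
  l_8 = 0.44235
  l_9 = 0.37157
R₀ = Σ l_x m(x):
  age 4: 0.82000 × 0 = 0.0000
  age 5: 0.66420 × 196 = 130.1832
  age 6: 0.58450 × 147 = 85.9215
  age 7: 0.50267 × 117 = 58.8124
  age 8: 0.44235 × 168 = 74.3148
  age 9: 0.37157 × 102 = 37.9001
R₀ = 0.0000 + 130.1832 + 85.9215 + 58.8124 + 74.3148 + 37.9001 = 387.1320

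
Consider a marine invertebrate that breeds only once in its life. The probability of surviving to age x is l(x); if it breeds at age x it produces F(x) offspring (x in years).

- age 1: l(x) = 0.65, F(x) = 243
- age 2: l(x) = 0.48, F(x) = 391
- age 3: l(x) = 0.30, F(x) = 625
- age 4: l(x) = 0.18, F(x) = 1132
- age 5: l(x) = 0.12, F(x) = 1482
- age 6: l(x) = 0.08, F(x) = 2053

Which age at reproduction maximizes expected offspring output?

Expected offspring if breeding at age x = l(x) × F(x):
  age 1: 0.65 × 243 = 157.950
  age 2: 0.48 × 391 = 187.680
  age 3: 0.30 × 625 = 187.500
  age 4: 0.18 × 1132 = 203.760
  age 5: 0.12 × 1482 = 177.840
  age 6: 0.08 × 2053 = 164.240
Maximum at age 4 (203.760).

4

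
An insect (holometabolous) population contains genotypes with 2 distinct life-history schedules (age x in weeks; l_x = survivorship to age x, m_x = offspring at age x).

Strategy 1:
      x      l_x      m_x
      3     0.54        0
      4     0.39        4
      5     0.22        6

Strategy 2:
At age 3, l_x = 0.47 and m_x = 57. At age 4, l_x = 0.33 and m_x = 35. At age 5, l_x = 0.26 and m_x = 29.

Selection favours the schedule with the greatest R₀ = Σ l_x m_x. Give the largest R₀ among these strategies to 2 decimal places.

Strategy 1: R₀ = 0.54×0 + 0.39×4 + 0.22×6 = 2.8800
Strategy 2: R₀ = 0.47×57 + 0.33×35 + 0.26×29 = 45.8800
Highest R₀: strategy 2 with 45.8800.

45.88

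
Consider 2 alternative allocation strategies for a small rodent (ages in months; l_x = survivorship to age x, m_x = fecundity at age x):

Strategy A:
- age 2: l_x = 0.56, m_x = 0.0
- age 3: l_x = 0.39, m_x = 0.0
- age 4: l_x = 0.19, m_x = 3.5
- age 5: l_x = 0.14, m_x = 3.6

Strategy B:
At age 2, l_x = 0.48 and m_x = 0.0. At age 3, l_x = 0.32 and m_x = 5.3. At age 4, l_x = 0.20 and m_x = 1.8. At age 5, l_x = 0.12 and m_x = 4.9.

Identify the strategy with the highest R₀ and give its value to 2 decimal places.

Strategy A: R₀ = 0.56×0.0 + 0.39×0.0 + 0.19×3.5 + 0.14×3.6 = 1.1690
Strategy B: R₀ = 0.48×0.0 + 0.32×5.3 + 0.20×1.8 + 0.12×4.9 = 2.6440
Highest R₀: strategy B with 2.6440.

2.64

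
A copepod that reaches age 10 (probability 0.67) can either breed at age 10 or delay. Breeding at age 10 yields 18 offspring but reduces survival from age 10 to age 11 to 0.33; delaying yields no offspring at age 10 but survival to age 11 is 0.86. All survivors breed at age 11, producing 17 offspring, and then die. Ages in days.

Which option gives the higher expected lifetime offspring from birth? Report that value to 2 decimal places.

15.82

breed at age 10: R₀ = 0.67 × (18 + 0.33 × 17) = 0.67 × 23.6100 = 15.8187
delay to age 11: R₀ = 0.67 × (0.86 × 17) = 0.67 × 14.6200 = 9.7954
Higher: breed at age 10 (15.8187).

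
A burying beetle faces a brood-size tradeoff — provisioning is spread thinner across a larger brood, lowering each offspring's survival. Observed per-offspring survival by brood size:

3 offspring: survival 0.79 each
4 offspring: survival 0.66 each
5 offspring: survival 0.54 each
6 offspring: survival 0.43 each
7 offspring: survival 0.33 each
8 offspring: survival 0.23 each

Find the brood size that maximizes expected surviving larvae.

Expected surviving larvae = c × s(c):
  c=3: 3 × 0.79 = 2.370
  c=4: 4 × 0.66 = 2.640
  c=5: 5 × 0.54 = 2.700
  c=6: 6 × 0.43 = 2.580
  c=7: 7 × 0.33 = 2.310
  c=8: 8 × 0.23 = 1.840
Maximum at c = 5 (2.700 surviving larvae).

5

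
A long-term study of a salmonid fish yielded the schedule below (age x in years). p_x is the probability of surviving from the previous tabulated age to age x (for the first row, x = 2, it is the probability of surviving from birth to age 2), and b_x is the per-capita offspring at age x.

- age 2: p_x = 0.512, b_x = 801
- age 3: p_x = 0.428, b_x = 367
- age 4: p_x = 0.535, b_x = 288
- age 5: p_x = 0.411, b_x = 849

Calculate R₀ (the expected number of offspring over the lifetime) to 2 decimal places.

Survivorship from birth: l_x = p_2·p_3·…·p_x.
  l_2 = 0.51200
  l_3 = 0.21914
  l_4 = 0.11724
  l_5 = 0.04818
R₀ = Σ l_x b_x:
  age 2: 0.51200 × 801 = 410.1120
  age 3: 0.21914 × 367 = 80.4244
  age 4: 0.11724 × 288 = 33.7651
  age 5: 0.04818 × 849 = 40.9048
R₀ = 410.1120 + 80.4244 + 33.7651 + 40.9048 = 565.2063

565.21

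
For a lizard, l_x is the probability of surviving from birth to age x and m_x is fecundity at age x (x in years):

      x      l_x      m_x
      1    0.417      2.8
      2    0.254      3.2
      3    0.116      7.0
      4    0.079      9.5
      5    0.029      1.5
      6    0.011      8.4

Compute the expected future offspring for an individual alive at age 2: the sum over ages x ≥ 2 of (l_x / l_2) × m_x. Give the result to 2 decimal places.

9.89

l_2 = 0.254. Conditional survival from age 2 to x is l_x / l_2.
  x=2: (0.254/0.254) × 3.2 = 3.2000
  x=3: (0.116/0.254) × 7.0 = 3.1969
  x=4: (0.079/0.254) × 9.5 = 2.9547
  x=5: (0.029/0.254) × 1.5 = 0.1713
  x=6: (0.011/0.254) × 8.4 = 0.3638
Sum = 3.2000 + 3.1969 + 2.9547 + 0.1713 + 0.3638 = 9.8866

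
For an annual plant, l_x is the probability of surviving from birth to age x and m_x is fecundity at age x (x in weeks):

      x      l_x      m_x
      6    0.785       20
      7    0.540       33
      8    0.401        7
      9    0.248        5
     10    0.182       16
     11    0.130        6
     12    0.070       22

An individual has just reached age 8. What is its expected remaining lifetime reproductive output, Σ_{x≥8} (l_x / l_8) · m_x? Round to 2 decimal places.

l_8 = 0.401. Conditional survival from age 8 to x is l_x / l_8.
  x=8: (0.401/0.401) × 7 = 7.0000
  x=9: (0.248/0.401) × 5 = 3.0923
  x=10: (0.182/0.401) × 16 = 7.2618
  x=11: (0.130/0.401) × 6 = 1.9451
  x=12: (0.070/0.401) × 22 = 3.8404
Sum = 7.0000 + 3.0923 + 7.2618 + 1.9451 + 3.8404 = 23.1397

23.14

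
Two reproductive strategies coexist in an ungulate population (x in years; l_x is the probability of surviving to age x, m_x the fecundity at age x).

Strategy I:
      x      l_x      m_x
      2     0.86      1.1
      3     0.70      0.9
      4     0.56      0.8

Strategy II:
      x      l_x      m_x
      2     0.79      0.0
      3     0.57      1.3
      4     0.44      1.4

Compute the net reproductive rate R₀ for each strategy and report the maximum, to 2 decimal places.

2.02

Strategy I: R₀ = 0.86×1.1 + 0.70×0.9 + 0.56×0.8 = 2.0240
Strategy II: R₀ = 0.79×0.0 + 0.57×1.3 + 0.44×1.4 = 1.3570
Highest R₀: strategy I with 2.0240.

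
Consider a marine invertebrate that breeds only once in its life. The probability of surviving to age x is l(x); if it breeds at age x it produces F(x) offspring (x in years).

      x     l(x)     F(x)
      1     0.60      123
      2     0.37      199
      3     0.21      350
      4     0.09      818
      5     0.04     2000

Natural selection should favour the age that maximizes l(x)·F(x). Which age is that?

Expected offspring if breeding at age x = l(x) × F(x):
  age 1: 0.60 × 123 = 73.800
  age 2: 0.37 × 199 = 73.630
  age 3: 0.21 × 350 = 73.500
  age 4: 0.09 × 818 = 73.620
  age 5: 0.04 × 2000 = 80.000
Maximum at age 5 (80.000).

5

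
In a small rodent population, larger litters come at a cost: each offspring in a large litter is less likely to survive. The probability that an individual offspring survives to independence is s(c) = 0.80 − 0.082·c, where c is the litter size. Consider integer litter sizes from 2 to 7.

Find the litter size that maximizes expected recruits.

5

Expected recruits = c × s(c):
  c=2: 2 × 0.636 = 1.272
  c=3: 3 × 0.554 = 1.662
  c=4: 4 × 0.472 = 1.888
  c=5: 5 × 0.390 = 1.950
  c=6: 6 × 0.308 = 1.848
  c=7: 7 × 0.226 = 1.582
Maximum at c = 5 (1.950 recruits).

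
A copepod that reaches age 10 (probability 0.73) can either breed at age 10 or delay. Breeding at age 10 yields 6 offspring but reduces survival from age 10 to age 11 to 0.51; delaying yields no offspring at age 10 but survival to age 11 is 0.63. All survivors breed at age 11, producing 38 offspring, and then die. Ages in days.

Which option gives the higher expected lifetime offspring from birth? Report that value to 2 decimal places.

breed at age 10: R₀ = 0.73 × (6 + 0.51 × 38) = 0.73 × 25.3800 = 18.5274
delay to age 11: R₀ = 0.73 × (0.63 × 38) = 0.73 × 23.9400 = 17.4762
Higher: breed at age 10 (18.5274).

18.53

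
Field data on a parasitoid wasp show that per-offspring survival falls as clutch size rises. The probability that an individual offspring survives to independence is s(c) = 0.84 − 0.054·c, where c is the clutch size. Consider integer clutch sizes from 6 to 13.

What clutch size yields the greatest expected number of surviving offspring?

8

Expected surviving offspring = c × s(c):
  c=6: 6 × 0.516 = 3.096
  c=7: 7 × 0.462 = 3.234
  c=8: 8 × 0.408 = 3.264
  c=9: 9 × 0.354 = 3.186
  c=10: 10 × 0.300 = 3.000
  c=11: 11 × 0.246 = 2.706
  c=12: 12 × 0.192 = 2.304
  c=13: 13 × 0.138 = 1.794
Maximum at c = 8 (3.264 surviving offspring).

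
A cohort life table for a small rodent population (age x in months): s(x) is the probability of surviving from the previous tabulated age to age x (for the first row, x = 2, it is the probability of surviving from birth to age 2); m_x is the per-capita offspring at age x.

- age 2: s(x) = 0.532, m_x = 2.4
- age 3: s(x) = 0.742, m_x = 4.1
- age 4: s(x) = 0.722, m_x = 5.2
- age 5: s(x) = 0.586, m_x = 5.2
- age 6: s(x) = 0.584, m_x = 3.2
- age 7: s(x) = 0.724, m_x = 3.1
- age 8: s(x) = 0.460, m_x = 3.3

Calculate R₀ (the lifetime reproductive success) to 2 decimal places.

Survivorship from birth: l_x = s_2·s_3·…·s_x.
  l_2 = 0.53200
  l_3 = 0.39474
  l_4 = 0.28501
  l_5 = 0.16701
  l_6 = 0.09754
  l_7 = 0.07062
  l_8 = 0.03248
R₀ = Σ l_x m_x:
  age 2: 0.53200 × 2.4 = 1.2768
  age 3: 0.39474 × 4.1 = 1.6184
  age 4: 0.28501 × 5.2 = 1.4821
  age 5: 0.16701 × 5.2 = 0.8685
  age 6: 0.09754 × 3.2 = 0.3121
  age 7: 0.07062 × 3.1 = 0.2189
  age 8: 0.03248 × 3.3 = 0.1072
R₀ = 1.2768 + 1.6184 + 1.4821 + 0.8685 + 0.3121 + 0.2189 + 0.1072 = 5.8840

5.88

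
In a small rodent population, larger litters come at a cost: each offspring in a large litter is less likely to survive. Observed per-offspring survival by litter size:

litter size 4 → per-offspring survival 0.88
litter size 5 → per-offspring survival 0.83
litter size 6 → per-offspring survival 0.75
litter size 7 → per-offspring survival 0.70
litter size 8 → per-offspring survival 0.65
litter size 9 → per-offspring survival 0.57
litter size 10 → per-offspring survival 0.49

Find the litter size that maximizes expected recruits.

8

Expected recruits = c × s(c):
  c=4: 4 × 0.88 = 3.520
  c=5: 5 × 0.83 = 4.150
  c=6: 6 × 0.75 = 4.500
  c=7: 7 × 0.70 = 4.900
  c=8: 8 × 0.65 = 5.200
  c=9: 9 × 0.57 = 5.130
  c=10: 10 × 0.49 = 4.900
Maximum at c = 8 (5.200 recruits).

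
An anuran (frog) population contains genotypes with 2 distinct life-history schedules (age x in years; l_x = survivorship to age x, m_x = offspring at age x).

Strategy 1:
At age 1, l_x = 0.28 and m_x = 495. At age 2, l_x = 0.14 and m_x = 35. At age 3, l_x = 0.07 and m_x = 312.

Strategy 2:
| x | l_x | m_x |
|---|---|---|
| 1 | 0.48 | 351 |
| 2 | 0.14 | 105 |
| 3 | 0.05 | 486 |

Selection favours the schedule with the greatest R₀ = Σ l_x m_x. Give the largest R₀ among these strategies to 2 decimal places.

Strategy 1: R₀ = 0.28×495 + 0.14×35 + 0.07×312 = 165.3400
Strategy 2: R₀ = 0.48×351 + 0.14×105 + 0.05×486 = 207.4800
Highest R₀: strategy 2 with 207.4800.

207.48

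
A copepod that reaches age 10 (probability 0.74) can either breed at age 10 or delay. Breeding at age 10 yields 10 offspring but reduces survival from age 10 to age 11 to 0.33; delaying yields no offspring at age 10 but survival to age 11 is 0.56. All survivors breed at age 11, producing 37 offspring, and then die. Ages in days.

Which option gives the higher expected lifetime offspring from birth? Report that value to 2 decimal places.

breed at age 10: R₀ = 0.74 × (10 + 0.33 × 37) = 0.74 × 22.2100 = 16.4354
delay to age 11: R₀ = 0.74 × (0.56 × 37) = 0.74 × 20.7200 = 15.3328
Higher: breed at age 10 (16.4354).

16.44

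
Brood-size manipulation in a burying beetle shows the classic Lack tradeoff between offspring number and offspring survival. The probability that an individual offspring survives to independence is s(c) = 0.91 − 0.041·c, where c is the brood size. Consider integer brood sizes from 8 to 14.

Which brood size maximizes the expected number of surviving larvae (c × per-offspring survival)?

Expected surviving larvae = c × s(c):
  c=8: 8 × 0.582 = 4.656
  c=9: 9 × 0.541 = 4.869
  c=10: 10 × 0.500 = 5.000
  c=11: 11 × 0.459 = 5.049
  c=12: 12 × 0.418 = 5.016
  c=13: 13 × 0.377 = 4.901
  c=14: 14 × 0.336 = 4.704
Maximum at c = 11 (5.049 surviving larvae).

11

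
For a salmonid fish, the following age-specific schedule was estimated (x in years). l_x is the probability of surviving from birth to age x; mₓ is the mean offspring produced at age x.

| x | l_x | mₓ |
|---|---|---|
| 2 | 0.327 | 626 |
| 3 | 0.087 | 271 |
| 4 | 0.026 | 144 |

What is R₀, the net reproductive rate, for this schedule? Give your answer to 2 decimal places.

R₀ = Σ l_x mₓ:
  age 2: 0.327 × 626 = 204.7020
  age 3: 0.087 × 271 = 23.5770
  age 4: 0.026 × 144 = 3.7440
R₀ = 204.7020 + 23.5770 + 3.7440 = 232.0230

232.02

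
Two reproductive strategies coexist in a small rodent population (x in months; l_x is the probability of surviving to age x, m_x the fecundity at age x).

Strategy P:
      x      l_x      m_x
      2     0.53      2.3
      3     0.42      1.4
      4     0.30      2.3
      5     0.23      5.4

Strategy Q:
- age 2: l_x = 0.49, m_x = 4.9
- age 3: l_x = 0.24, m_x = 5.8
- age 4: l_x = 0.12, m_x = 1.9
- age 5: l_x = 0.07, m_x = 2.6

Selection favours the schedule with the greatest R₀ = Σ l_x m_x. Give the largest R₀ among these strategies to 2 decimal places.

Strategy P: R₀ = 0.53×2.3 + 0.42×1.4 + 0.30×2.3 + 0.23×5.4 = 3.7390
Strategy Q: R₀ = 0.49×4.9 + 0.24×5.8 + 0.12×1.9 + 0.07×2.6 = 4.2030
Highest R₀: strategy Q with 4.2030.

4.20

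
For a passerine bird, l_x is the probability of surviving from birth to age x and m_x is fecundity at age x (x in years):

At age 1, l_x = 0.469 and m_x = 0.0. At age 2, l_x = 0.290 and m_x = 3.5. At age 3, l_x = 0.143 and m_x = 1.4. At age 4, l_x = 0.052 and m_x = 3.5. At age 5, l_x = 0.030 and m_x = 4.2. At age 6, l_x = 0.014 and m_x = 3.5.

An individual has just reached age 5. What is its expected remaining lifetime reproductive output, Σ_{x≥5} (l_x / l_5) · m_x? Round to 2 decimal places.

5.83

l_5 = 0.030. Conditional survival from age 5 to x is l_x / l_5.
  x=5: (0.030/0.030) × 4.2 = 4.2000
  x=6: (0.014/0.030) × 3.5 = 1.6333
Sum = 4.2000 + 1.6333 = 5.8333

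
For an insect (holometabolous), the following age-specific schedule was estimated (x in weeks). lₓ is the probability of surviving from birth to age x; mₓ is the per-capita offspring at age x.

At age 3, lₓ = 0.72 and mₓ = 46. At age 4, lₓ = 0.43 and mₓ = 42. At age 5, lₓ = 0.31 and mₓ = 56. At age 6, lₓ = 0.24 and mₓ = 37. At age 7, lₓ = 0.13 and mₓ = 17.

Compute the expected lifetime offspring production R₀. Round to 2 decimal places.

R₀ = Σ lₓ mₓ:
  age 3: 0.72 × 46 = 33.1200
  age 4: 0.43 × 42 = 18.0600
  age 5: 0.31 × 56 = 17.3600
  age 6: 0.24 × 37 = 8.8800
  age 7: 0.13 × 17 = 2.2100
R₀ = 33.1200 + 18.0600 + 17.3600 + 8.8800 + 2.2100 = 79.6300

79.63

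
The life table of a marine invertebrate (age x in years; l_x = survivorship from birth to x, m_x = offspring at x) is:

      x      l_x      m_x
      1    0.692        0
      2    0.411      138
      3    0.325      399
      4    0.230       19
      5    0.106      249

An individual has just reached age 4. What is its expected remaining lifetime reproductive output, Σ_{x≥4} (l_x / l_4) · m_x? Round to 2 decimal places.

l_4 = 0.230. Conditional survival from age 4 to x is l_x / l_4.
  x=4: (0.230/0.230) × 19 = 19.0000
  x=5: (0.106/0.230) × 249 = 114.7565
Sum = 19.0000 + 114.7565 = 133.7565

133.76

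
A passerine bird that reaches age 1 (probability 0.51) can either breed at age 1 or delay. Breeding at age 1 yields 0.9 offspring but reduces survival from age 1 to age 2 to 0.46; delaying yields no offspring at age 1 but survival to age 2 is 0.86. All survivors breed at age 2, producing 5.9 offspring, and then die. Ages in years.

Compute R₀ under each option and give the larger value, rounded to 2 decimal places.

2.59

breed at age 1: R₀ = 0.51 × (0.9 + 0.46 × 5.9) = 0.51 × 3.6140 = 1.8431
delay to age 2: R₀ = 0.51 × (0.86 × 5.9) = 0.51 × 5.0740 = 2.5877
Higher: delay to age 2 (2.5877).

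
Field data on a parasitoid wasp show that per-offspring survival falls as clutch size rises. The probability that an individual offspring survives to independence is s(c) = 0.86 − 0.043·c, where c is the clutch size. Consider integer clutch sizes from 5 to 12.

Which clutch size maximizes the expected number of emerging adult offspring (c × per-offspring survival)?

Expected emerging adult offspring = c × s(c):
  c=5: 5 × 0.645 = 3.225
  c=6: 6 × 0.602 = 3.612
  c=7: 7 × 0.559 = 3.913
  c=8: 8 × 0.516 = 4.128
  c=9: 9 × 0.473 = 4.257
  c=10: 10 × 0.430 = 4.300
  c=11: 11 × 0.387 = 4.257
  c=12: 12 × 0.344 = 4.128
Maximum at c = 10 (4.300 emerging adult offspring).

10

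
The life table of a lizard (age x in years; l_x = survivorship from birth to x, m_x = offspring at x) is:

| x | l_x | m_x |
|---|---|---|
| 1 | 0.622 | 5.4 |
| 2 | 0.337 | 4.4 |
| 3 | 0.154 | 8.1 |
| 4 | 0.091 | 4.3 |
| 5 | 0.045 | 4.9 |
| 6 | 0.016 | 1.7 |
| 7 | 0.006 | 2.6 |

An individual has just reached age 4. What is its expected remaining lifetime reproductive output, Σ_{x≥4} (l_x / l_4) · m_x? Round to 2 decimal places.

7.19

l_4 = 0.091. Conditional survival from age 4 to x is l_x / l_4.
  x=4: (0.091/0.091) × 4.3 = 4.3000
  x=5: (0.045/0.091) × 4.9 = 2.4231
  x=6: (0.016/0.091) × 1.7 = 0.2989
  x=7: (0.006/0.091) × 2.6 = 0.1714
Sum = 4.3000 + 2.4231 + 0.2989 + 0.1714 = 7.1934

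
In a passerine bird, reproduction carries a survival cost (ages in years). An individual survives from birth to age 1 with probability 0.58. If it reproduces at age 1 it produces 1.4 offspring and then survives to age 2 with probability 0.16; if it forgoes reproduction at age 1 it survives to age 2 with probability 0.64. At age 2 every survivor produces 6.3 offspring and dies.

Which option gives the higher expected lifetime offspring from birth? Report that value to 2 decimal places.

2.34

breed at age 1: R₀ = 0.58 × (1.4 + 0.16 × 6.3) = 0.58 × 2.4080 = 1.3966
delay to age 2: R₀ = 0.58 × (0.64 × 6.3) = 0.58 × 4.0320 = 2.3386
Higher: delay to age 2 (2.3386).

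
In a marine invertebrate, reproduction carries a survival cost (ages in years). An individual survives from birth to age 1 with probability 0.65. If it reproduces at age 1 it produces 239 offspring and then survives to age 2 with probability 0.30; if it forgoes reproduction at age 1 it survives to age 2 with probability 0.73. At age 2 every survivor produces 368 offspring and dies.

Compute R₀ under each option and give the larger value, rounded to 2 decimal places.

breed at age 1: R₀ = 0.65 × (239 + 0.30 × 368) = 0.65 × 349.4000 = 227.1100
delay to age 2: R₀ = 0.65 × (0.73 × 368) = 0.65 × 268.6400 = 174.6160
Higher: breed at age 1 (227.1100).

227.11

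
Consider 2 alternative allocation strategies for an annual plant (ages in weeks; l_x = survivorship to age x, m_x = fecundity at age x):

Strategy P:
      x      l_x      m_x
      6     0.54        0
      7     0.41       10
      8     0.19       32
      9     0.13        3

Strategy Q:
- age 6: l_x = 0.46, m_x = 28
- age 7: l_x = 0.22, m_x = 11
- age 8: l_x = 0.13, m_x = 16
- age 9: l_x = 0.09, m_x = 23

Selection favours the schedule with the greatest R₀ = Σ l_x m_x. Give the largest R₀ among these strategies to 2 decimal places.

19.45

Strategy P: R₀ = 0.54×0 + 0.41×10 + 0.19×32 + 0.13×3 = 10.5700
Strategy Q: R₀ = 0.46×28 + 0.22×11 + 0.13×16 + 0.09×23 = 19.4500
Highest R₀: strategy Q with 19.4500.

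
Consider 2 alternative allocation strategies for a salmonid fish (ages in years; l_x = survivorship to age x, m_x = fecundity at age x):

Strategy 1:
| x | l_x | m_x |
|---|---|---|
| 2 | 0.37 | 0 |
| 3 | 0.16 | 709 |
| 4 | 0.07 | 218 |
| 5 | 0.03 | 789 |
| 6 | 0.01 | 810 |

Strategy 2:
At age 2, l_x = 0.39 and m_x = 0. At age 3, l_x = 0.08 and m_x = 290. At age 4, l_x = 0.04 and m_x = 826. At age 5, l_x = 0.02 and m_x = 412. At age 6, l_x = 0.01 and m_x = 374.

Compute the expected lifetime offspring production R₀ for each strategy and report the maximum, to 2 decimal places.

160.47

Strategy 1: R₀ = 0.37×0 + 0.16×709 + 0.07×218 + 0.03×789 + 0.01×810 = 160.4700
Strategy 2: R₀ = 0.39×0 + 0.08×290 + 0.04×826 + 0.02×412 + 0.01×374 = 68.2200
Highest R₀: strategy 1 with 160.4700.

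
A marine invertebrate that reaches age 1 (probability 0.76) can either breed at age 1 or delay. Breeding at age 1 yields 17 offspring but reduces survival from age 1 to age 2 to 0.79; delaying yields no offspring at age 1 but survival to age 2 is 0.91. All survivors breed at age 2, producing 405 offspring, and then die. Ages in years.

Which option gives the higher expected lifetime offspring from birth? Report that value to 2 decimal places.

280.10

breed at age 1: R₀ = 0.76 × (17 + 0.79 × 405) = 0.76 × 336.9500 = 256.0820
delay to age 2: R₀ = 0.76 × (0.91 × 405) = 0.76 × 368.5500 = 280.0980
Higher: delay to age 2 (280.0980).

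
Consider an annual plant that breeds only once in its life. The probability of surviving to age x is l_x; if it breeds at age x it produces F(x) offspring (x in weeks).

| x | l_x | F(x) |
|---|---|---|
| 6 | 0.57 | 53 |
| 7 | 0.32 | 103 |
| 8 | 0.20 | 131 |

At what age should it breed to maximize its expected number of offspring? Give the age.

7

Expected offspring if breeding at age x = l_x × F(x):
  age 6: 0.57 × 53 = 30.210
  age 7: 0.32 × 103 = 32.960
  age 8: 0.20 × 131 = 26.200
Maximum at age 7 (32.960).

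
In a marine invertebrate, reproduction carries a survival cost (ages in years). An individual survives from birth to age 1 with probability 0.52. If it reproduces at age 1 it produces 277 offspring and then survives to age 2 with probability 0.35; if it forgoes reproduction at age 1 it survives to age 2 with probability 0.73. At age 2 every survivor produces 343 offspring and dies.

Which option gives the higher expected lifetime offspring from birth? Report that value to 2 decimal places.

breed at age 1: R₀ = 0.52 × (277 + 0.35 × 343) = 0.52 × 397.0500 = 206.4660
delay to age 2: R₀ = 0.52 × (0.73 × 343) = 0.52 × 250.3900 = 130.2028
Higher: breed at age 1 (206.4660).

206.47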